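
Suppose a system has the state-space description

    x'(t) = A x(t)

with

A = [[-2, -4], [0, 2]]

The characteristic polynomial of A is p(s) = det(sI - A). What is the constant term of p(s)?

For a 2×2 matrix, det(sI - A) = s^2 - (tr A)s + det A.
tr A = 0, det A = -4.
So p(s) = s^2 - 4.
The constant term is -4.

-4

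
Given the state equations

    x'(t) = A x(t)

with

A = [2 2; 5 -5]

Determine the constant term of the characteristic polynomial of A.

For a 2×2 matrix, det(sI - A) = s^2 - (tr A)s + det A.
tr A = -3, det A = -20.
So p(s) = s^2 + 3s - 20.
The constant term is -20.

-20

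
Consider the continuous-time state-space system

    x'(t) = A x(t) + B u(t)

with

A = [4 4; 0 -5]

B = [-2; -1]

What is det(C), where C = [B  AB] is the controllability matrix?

AB = [[-12], [5]]
Controllability matrix C = [B  AB] = [[-2, -12], [-1, 5]]
det(C) = (-2)·5 - (-12)·(-1) = -10 - 12 = -22
Since det(C) ≠ 0, rank(C) = 2 and the system is completely controllable.

-22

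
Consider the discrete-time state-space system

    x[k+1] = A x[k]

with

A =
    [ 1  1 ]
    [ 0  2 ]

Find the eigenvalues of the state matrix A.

det(zI - A) = z^2 - (tr A)z + det A, with tr A = 1 + 2 = 3 and det A = 1·2 - 1·0 = 2 - 0 = 2.
So p(z) = det(zI - A) = z^2 - 3z + 2.
Factor z^2 - 3z + 2: two numbers with sum 3 and product 2 are 2 and 1, so z^2 - 3z + 2 = (z - 2)(z - 1).
Hence p(z) = (z - 2) (z - 1), with roots 1, 2.

1, 2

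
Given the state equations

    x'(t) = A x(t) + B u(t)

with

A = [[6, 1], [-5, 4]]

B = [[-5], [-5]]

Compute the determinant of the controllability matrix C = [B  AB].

-200

AB = [[-35], [5]]
Controllability matrix C = [B  AB] = [[-5, -35], [-5, 5]]
det(C) = (-5)·5 - (-35)·(-5) = -25 - 175 = -200
Since det(C) ≠ 0, rank(C) = 2 and the system is completely controllable.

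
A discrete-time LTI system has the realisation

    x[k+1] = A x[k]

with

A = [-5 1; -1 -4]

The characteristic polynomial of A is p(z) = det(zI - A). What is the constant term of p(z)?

For a 2×2 matrix, det(zI - A) = z^2 - (tr A)z + det A.
tr A = -9, det A = 21.
So p(z) = z^2 + 9z + 21.
The constant term is 21.

21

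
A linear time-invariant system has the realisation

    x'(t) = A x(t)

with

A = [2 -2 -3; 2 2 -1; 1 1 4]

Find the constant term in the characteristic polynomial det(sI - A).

Expand det(sI - A) for the 3×3 matrix.
p(s) = s^3 - 8s^2 + 28s - 36.
(Check: constant term = det(-A) = (-1)^3 det A = -36; coefficient of s^2 = -tr A = -8.)
The constant term is -36.

-36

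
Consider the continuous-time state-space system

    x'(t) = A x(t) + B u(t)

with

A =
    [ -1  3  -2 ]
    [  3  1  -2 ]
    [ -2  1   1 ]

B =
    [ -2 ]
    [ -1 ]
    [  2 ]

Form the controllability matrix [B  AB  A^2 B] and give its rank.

3

AB = [[-5], [-11], [5]]
A^2B = [[-38], [-36], [4]]
Controllability matrix C = [B  AB  A^2B] = [[-2, -5, -38], [-1, -11, -36], [2, 5, 4]]
det(C) = (-2)·((-11)·4 - (-36)·5) - (-5)·((-1)·4 - (-36)·2) + (-38)·((-1)·5 - (-11)·2) = (-2)·136 - (-5)·68 + (-38)·17 = -578 ≠ 0, so rank(C) = 3.
rank(C) = 3 = n, so the pair (A, B) is completely controllable.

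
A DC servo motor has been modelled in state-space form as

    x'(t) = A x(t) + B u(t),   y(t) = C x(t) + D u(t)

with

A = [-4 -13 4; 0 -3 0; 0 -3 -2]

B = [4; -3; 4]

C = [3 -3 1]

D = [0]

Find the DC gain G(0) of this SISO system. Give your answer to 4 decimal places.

29.7500

G(0) = C(-A)^{-1}B + D = -C A^{-1} B + D.
det A = -24, so A^{-1} = (1/-24)·adj(A) = [[-1/4, 19/12, -1/2], [0, -1/3, 0], [0, 1/2, -1/2]]
A^{-1} B = [-31/4, 1, -7/2]^T
C A^{-1} B = -119/4
G(0) = D - C A^{-1} B = 0 - (-119/4) = 119/4 ≈ 29.7500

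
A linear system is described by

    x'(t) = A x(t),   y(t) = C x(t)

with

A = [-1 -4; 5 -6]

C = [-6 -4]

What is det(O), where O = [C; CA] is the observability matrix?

-344

CA = [[-14, 48]]
Observability matrix O = [C; CA] = [[-6, -4], [-14, 48]]
det(O) = (-6)·48 - (-4)·(-14) = -288 - 56 = -344
Since det(O) ≠ 0, rank(O) = 2 and the system is completely observable.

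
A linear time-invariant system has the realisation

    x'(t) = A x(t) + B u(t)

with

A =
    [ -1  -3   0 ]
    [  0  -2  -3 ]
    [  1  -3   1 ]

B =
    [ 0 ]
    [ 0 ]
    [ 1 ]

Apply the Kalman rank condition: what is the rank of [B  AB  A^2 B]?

3

AB = [[0], [-3], [1]]
A^2B = [[9], [3], [10]]
Controllability matrix C = [B  AB  A^2B] = [[0, 0, 9], [0, -3, 3], [1, 1, 10]]
det(C) = 0·((-3)·10 - 3·1) - 0·(0·10 - 3·1) + 9·(0·1 - (-3)·1) = 0·(-33) - 0·(-3) + 9·3 = 27 ≠ 0, so rank(C) = 3.
rank(C) = 3 = n, so the pair (A, B) is completely controllable.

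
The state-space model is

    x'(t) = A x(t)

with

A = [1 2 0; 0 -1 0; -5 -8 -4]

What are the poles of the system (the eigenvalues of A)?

det(sI - A) = s^3 - (tr A)s^2 + (M11 + M22 + M33)s - det A, where Mii is the 2×2 principal minor of A obtained by deleting row i and column i.
tr A = 1 + (-1) + (-4) = -4; M11 = (-1)·(-4) - 0·(-8) = 4 - 0 = 4; M22 = 1·(-4) - 0·(-5) = -4 - 0 = -4; M33 = 1·(-1) - 2·0 = -1 - 0 = -1; sum of minors = -1.
det A = 1·((-1)·(-4) - 0·(-8)) - 2·(0·(-4) - 0·(-5)) + 0·(0·(-8) - (-1)·(-5)) = 1·4 - 2·0 + 0·(-5) = 4.
So p(s) = det(sI - A) = s^3 + 4s^2 - s - 4.
Rational-root test: any integer root divides -4. Testing small divisors, s = -1 works: p(-1) = -1 + 4 + 1 + (-4) = 0, so (s + 1) is a factor.
Dividing, p(s) = (s + 1)(s^2 + 3s - 4).
Factor s^2 + 3s - 4: two numbers with sum -3 and product -4 are 1 and -4, so s^2 + 3s - 4 = (s - 1)(s + 4).
Hence p(s) = (s - 1) (s + 1) (s + 4), with roots -4, -1, 1.
At least one eigenvalue has non-negative real part, so the system is not asymptotically stable.

-4, -1, 1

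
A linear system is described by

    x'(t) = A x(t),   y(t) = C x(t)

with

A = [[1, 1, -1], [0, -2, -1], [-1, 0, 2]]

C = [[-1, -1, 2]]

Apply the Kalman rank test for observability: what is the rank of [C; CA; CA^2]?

3

CA = [[-3, 1, 6]]
CA^2 = [[-9, -5, 14]]
Observability matrix O = [C; CA; CA^2] = [[-1, -1, 2], [-3, 1, 6], [-9, -5, 14]]
det(O) = (-1)·(1·14 - 6·(-5)) - (-1)·((-3)·14 - 6·(-9)) + 2·((-3)·(-5) - 1·(-9)) = (-1)·44 - (-1)·12 + 2·24 = 16 ≠ 0, so rank(O) = 3.
rank(O) = 3 = n, so the pair (A, C) is completely observable.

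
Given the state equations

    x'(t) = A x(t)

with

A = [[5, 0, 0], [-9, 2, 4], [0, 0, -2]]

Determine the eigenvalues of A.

-2, 2, 5

det(sI - A) = s^3 - (tr A)s^2 + (M11 + M22 + M33)s - det A, where Mii is the 2×2 principal minor of A obtained by deleting row i and column i.
tr A = 5 + 2 + (-2) = 5; M11 = 2·(-2) - 4·0 = -4 - 0 = -4; M22 = 5·(-2) - 0·0 = -10 - 0 = -10; M33 = 5·2 - 0·(-9) = 10 - 0 = 10; sum of minors = -4.
det A = 5·(2·(-2) - 4·0) - 0·((-9)·(-2) - 4·0) + 0·((-9)·0 - 2·0) = 5·(-4) - 0·18 + 0·0 = -20.
So p(s) = det(sI - A) = s^3 - 5s^2 - 4s + 20.
Rational-root test: any integer root divides 20. Testing small divisors, s = -2 works: p(-2) = -8 + (-20) + 8 + 20 = 0, so (s + 2) is a factor.
Dividing, p(s) = (s + 2)(s^2 - 7s + 10).
Factor s^2 - 7s + 10: two numbers with sum 7 and product 10 are 5 and 2, so s^2 - 7s + 10 = (s - 5)(s - 2).
Hence p(s) = (s - 5) (s - 2) (s + 2), with roots -2, 2, 5.
At least one eigenvalue has non-negative real part, so the system is not asymptotically stable.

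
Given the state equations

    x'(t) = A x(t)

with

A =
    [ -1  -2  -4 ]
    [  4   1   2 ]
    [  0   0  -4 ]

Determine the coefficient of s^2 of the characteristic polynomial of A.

Expand det(sI - A) for the 3×3 matrix.
p(s) = s^3 + 4s^2 + 7s + 28.
(Check: constant term = det(-A) = (-1)^3 det A = 28; coefficient of s^2 = -tr A = 4.)
The coefficient of s^2 is 4.

4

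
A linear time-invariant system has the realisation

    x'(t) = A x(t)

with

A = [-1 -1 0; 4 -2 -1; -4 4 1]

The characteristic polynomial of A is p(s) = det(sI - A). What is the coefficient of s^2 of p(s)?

2

Expand det(sI - A) for the 3×3 matrix.
p(s) = s^3 + 2s^2 + 7s + 2.
(Check: constant term = det(-A) = (-1)^3 det A = 2; coefficient of s^2 = -tr A = 2.)
The coefficient of s^2 is 2.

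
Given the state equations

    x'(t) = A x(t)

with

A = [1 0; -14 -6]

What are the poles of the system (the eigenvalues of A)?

-6, 1

det(sI - A) = s^2 - (tr A)s + det A, with tr A = 1 + (-6) = -5 and det A = 1·(-6) - 0·(-14) = -6 - 0 = -6.
So p(s) = det(sI - A) = s^2 + 5s - 6.
Factor s^2 + 5s - 6: two numbers with sum -5 and product -6 are 1 and -6, so s^2 + 5s - 6 = (s - 1)(s + 6).
Hence p(s) = (s - 1) (s + 6), with roots -6, 1.
At least one eigenvalue has non-negative real part, so the system is not asymptotically stable.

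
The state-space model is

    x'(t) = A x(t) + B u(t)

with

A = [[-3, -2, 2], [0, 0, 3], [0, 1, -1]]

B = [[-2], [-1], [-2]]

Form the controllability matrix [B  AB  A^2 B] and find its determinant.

AB = [[4], [-6], [1]]
A^2B = [[2], [3], [-7]]
Controllability matrix C = [B  AB  A^2B] = [[-2, 4, 2], [-1, -6, 3], [-2, 1, -7]]
Expanding along the first row, det(C) = (-2)·((-6)·(-7) - 3·1) - 4·((-1)·(-7) - 3·(-2)) + 2·((-1)·1 - (-6)·(-2)) = (-2)·39 - 4·13 + 2·(-13) = -156
Since det(C) ≠ 0, rank(C) = 3 and the system is completely controllable.

-156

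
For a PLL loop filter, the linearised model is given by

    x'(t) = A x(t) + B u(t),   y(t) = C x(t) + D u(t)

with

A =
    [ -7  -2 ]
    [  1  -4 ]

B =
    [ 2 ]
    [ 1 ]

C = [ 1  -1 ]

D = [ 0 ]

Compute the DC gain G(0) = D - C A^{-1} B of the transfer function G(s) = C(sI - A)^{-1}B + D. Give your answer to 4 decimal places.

G(0) = C(-A)^{-1}B + D = -C A^{-1} B + D.
det A = 30, so A^{-1} = (1/30)·adj(A) = [[-2/15, 1/15], [-1/30, -7/30]]
A^{-1} B = [-1/5, -3/10]^T
C A^{-1} B = 1/10
G(0) = D - C A^{-1} B = 0 - (1/10) = -1/10 ≈ -0.1000

-0.1000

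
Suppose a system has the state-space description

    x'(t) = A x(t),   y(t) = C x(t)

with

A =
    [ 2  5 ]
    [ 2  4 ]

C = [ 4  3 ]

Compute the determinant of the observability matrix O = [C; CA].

86

CA = [[14, 32]]
Observability matrix O = [C; CA] = [[4, 3], [14, 32]]
det(O) = 4·32 - 3·14 = 128 - 42 = 86
Since det(O) ≠ 0, rank(O) = 2 and the system is completely observable.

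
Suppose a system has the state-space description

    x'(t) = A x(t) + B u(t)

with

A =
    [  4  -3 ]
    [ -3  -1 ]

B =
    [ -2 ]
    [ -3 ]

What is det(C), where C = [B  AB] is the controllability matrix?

AB = [[1], [9]]
Controllability matrix C = [B  AB] = [[-2, 1], [-3, 9]]
det(C) = (-2)·9 - 1·(-3) = -18 - (-3) = -15
Since det(C) ≠ 0, rank(C) = 2 and the system is completely controllable.

-15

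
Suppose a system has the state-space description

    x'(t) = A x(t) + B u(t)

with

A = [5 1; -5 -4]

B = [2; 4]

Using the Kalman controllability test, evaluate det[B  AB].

-108

AB = [[14], [-26]]
Controllability matrix C = [B  AB] = [[2, 14], [4, -26]]
det(C) = 2·(-26) - 14·4 = -52 - 56 = -108
Since det(C) ≠ 0, rank(C) = 2 and the system is completely controllable.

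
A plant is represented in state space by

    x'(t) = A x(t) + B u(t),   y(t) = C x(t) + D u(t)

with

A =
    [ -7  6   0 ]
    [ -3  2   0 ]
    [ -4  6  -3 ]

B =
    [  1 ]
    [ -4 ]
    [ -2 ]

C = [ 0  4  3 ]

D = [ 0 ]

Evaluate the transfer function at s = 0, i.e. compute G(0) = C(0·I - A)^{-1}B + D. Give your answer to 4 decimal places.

G(0) = C(-A)^{-1}B + D = -C A^{-1} B + D.
det A = -12, so A^{-1} = (1/-12)·adj(A) = [[1/2, -3/2, 0], [3/4, -7/4, 0], [5/6, -3/2, -1/3]]
A^{-1} B = [13/2, 31/4, 15/2]^T
C A^{-1} B = 107/2
G(0) = D - C A^{-1} B = 0 - (107/2) = -107/2 ≈ -53.5000

-53.5000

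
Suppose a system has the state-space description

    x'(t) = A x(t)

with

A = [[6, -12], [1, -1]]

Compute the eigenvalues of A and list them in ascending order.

2, 3

det(sI - A) = s^2 - (tr A)s + det A, with tr A = 6 + (-1) = 5 and det A = 6·(-1) - (-12)·1 = -6 - (-12) = 6.
So p(s) = det(sI - A) = s^2 - 5s + 6.
Factor s^2 - 5s + 6: two numbers with sum 5 and product 6 are 3 and 2, so s^2 - 5s + 6 = (s - 3)(s - 2).
Hence p(s) = (s - 3) (s - 2), with roots 2, 3.
At least one eigenvalue has non-negative real part, so the system is not asymptotically stable.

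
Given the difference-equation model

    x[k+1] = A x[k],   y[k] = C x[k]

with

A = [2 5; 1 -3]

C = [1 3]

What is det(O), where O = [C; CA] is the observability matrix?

CA = [[5, -4]]
Observability matrix O = [C; CA] = [[1, 3], [5, -4]]
det(O) = 1·(-4) - 3·5 = -4 - 15 = -19
Since det(O) ≠ 0, rank(O) = 2 and the system is completely observable.

-19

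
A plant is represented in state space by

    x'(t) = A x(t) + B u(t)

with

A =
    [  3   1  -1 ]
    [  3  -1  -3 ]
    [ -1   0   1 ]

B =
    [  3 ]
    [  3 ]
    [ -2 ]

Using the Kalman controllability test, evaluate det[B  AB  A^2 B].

60

AB = [[14], [12], [-5]]
A^2B = [[59], [45], [-19]]
Controllability matrix C = [B  AB  A^2B] = [[3, 14, 59], [3, 12, 45], [-2, -5, -19]]
Expanding along the first row, det(C) = 3·(12·(-19) - 45·(-5)) - 14·(3·(-19) - 45·(-2)) + 59·(3·(-5) - 12·(-2)) = 3·(-3) - 14·33 + 59·9 = 60
Since det(C) ≠ 0, rank(C) = 3 and the system is completely controllable.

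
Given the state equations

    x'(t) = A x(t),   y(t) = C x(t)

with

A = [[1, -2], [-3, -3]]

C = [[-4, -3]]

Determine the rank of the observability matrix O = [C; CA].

2

CA = [[5, 17]]
Observability matrix O = [C; CA] = [[-4, -3], [5, 17]]
det(O) = (-4)·17 - (-3)·5 = -68 - (-15) = -53 ≠ 0, so rank(O) = 2.
rank(O) = 2 = n, so the pair (A, C) is completely observable.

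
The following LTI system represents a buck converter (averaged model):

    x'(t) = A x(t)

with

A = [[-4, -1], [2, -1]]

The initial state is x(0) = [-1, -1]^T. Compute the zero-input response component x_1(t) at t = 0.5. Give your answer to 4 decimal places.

0.0664

det(sI - A) = s^2 - (tr A)s + det A, with tr A = (-4) + (-1) = -5 and det A = (-4)·(-1) - (-1)·2 = 4 - (-2) = 6.
So p(s) = det(sI - A) = s^2 + 5s + 6.
Factor s^2 + 5s + 6: two numbers with sum -5 and product 6 are -2 and -3, so s^2 + 5s + 6 = (s + 2)(s + 3).
Hence p(s) = (s + 2) (s + 3), with roots -3, -2.
The eigenvalues -3, -2 are distinct and real, so A is diagonalisable and x(t) = e^{At} x(0) = V diag(e^{λ_i t}) V^{-1} x(0), where the columns of V are the eigenvectors.
λ = -3: A - (-3)I = [[-1, -1], [2, 2]]. Row 1 gives (-1)·v1 + (-1)·v2 = 0, so take v_1 = [1, -1]^T.
λ = -2: A - (-2)I = [[-2, -1], [2, 1]]. Row 1 gives (-2)·v1 + (-1)·v2 = 0, so take v_2 = [1, -2]^T.
V = [v_1 v_2] = [[1, 1], [-1, -2]] has det V = -1, so V^{-1} = adj(V)/det V = [[2, 1], [-1, -1]].
Modal coordinates z(0) = V^{-1} x(0): 2·(-1) + 1·(-1) = -3; (-1)·(-1) + (-1)·(-1) = 2; so z(0) = [-3, 2]^T.
x_1(t) = Σ_i (v_i)_1 · z_i(0) · e^{λ_i t} (row 1 of V times the modal terms).
x_1(0.5) = 1·(-3)·e^{-3·0.5} + 1·2·e^{-2·0.5} = (-3)·0.223130 + 2·0.367879 = 0.0664.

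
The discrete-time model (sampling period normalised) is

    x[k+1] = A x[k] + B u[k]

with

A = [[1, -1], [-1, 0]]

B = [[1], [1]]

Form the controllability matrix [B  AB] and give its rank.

AB = [[0], [-1]]
Controllability matrix C = [B  AB] = [[1, 0], [1, -1]]
det(C) = 1·(-1) - 0·1 = -1 - 0 = -1 ≠ 0, so rank(C) = 2.
rank(C) = 2 = n, so the pair (A, B) is completely controllable.

2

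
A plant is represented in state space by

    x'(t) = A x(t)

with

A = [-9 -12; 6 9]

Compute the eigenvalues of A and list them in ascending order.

det(sI - A) = s^2 - (tr A)s + det A, with tr A = (-9) + 9 = 0 and det A = (-9)·9 - (-12)·6 = -81 - (-72) = -9.
So p(s) = det(sI - A) = s^2 - 9.
Factor s^2 - 9: two numbers with sum 0 and product -9 are 3 and -3, so s^2 - 9 = (s - 3)(s + 3).
Hence p(s) = (s - 3) (s + 3), with roots -3, 3.
At least one eigenvalue has non-negative real part, so the system is not asymptotically stable.

-3, 3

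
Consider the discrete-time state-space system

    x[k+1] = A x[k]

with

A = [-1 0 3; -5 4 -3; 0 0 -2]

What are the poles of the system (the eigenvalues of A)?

det(zI - A) = z^3 - (tr A)z^2 + (M11 + M22 + M33)z - det A, where Mii is the 2×2 principal minor of A obtained by deleting row i and column i.
tr A = (-1) + 4 + (-2) = 1; M11 = 4·(-2) - (-3)·0 = -8 - 0 = -8; M22 = (-1)·(-2) - 3·0 = 2 - 0 = 2; M33 = (-1)·4 - 0·(-5) = -4 - 0 = -4; sum of minors = -10.
det A = (-1)·(4·(-2) - (-3)·0) - 0·((-5)·(-2) - (-3)·0) + 3·((-5)·0 - 4·0) = (-1)·(-8) - 0·10 + 3·0 = 8.
So p(z) = det(zI - A) = z^3 - z^2 - 10z - 8.
Rational-root test: any integer root divides -8. Testing small divisors, z = -1 works: p(-1) = -1 + (-1) + 10 + (-8) = 0, so (z + 1) is a factor.
Dividing, p(z) = (z + 1)(z^2 - 2z - 8).
Factor z^2 - 2z - 8: two numbers with sum 2 and product -8 are 4 and -2, so z^2 - 2z - 8 = (z - 4)(z + 2).
Hence p(z) = (z - 4) (z + 1) (z + 2), with roots -2, -1, 4.

-2, -1, 4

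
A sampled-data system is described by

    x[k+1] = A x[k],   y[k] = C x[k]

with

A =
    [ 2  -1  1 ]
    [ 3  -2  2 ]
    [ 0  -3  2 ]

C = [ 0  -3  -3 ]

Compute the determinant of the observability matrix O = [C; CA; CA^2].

CA = [[-9, 15, -12]]
CA^2 = [[27, 15, -3]]
Observability matrix O = [C; CA; CA^2] = [[0, -3, -3], [-9, 15, -12], [27, 15, -3]]
Expanding along the first row, det(O) = 0·(15·(-3) - (-12)·15) - (-3)·((-9)·(-3) - (-12)·27) + (-3)·((-9)·15 - 15·27) = 0·135 - (-3)·351 + (-3)·(-540) = 2673
Since det(O) ≠ 0, rank(O) = 3 and the system is completely observable.

2673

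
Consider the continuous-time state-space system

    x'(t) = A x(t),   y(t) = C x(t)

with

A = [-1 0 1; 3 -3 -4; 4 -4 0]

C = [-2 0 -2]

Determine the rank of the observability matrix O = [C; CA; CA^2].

3

CA = [[-6, 8, -2]]
CA^2 = [[22, -16, -38]]
Observability matrix O = [C; CA; CA^2] = [[-2, 0, -2], [-6, 8, -2], [22, -16, -38]]
det(O) = (-2)·(8·(-38) - (-2)·(-16)) - 0·((-6)·(-38) - (-2)·22) + (-2)·((-6)·(-16) - 8·22) = (-2)·(-336) - 0·272 + (-2)·(-80) = 832 ≠ 0, so rank(O) = 3.
rank(O) = 3 = n, so the pair (A, C) is completely observable.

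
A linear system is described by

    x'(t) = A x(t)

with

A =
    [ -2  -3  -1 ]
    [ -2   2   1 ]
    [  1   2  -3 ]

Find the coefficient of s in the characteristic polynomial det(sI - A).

-11

Expand det(sI - A) for the 3×3 matrix.
p(s) = s^3 + 3s^2 - 11s - 37.
(Check: constant term = det(-A) = (-1)^3 det A = -37; coefficient of s^2 = -tr A = 3.)
The coefficient of s is -11.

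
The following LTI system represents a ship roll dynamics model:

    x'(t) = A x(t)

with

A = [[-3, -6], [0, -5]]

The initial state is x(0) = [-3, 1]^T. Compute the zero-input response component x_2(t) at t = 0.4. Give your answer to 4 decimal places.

det(sI - A) = s^2 - (tr A)s + det A, with tr A = (-3) + (-5) = -8 and det A = (-3)·(-5) - (-6)·0 = 15 - 0 = 15.
So p(s) = det(sI - A) = s^2 + 8s + 15.
Factor s^2 + 8s + 15: two numbers with sum -8 and product 15 are -3 and -5, so s^2 + 8s + 15 = (s + 3)(s + 5).
Hence p(s) = (s + 3) (s + 5), with roots -5, -3.
The eigenvalues -5, -3 are distinct and real, so A is diagonalisable and x(t) = e^{At} x(0) = V diag(e^{λ_i t}) V^{-1} x(0), where the columns of V are the eigenvectors.
λ = -5: A - (-5)I = [[2, -6], [0, 0]]. Row 1 gives 2·v1 + (-6)·v2 = 0, so take v_1 = [3, 1]^T.
λ = -3: A - (-3)I = [[0, -6], [0, -2]]. Row 1 gives 0·v1 + (-6)·v2 = 0, so take v_2 = [1, 0]^T.
V = [v_1 v_2] = [[3, 1], [1, 0]] has det V = -1, so V^{-1} = adj(V)/det V = [[0, 1], [1, -3]].
Modal coordinates z(0) = V^{-1} x(0): 0·(-3) + 1·1 = 1; 1·(-3) + (-3)·1 = -6; so z(0) = [1, -6]^T.
x_2(t) = Σ_i (v_i)_2 · z_i(0) · e^{λ_i t} (row 2 of V times the modal terms).
x_2(0.4) = 1·1·e^{-5·0.4} + 0·(-6)·e^{-3·0.4} = 1·0.135335 + 0·0.301194 = 0.1353.

0.1353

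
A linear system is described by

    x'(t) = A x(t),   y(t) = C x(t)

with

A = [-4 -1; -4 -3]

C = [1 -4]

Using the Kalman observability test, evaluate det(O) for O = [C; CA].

59

CA = [[12, 11]]
Observability matrix O = [C; CA] = [[1, -4], [12, 11]]
det(O) = 1·11 - (-4)·12 = 11 - (-48) = 59
Since det(O) ≠ 0, rank(O) = 2 and the system is completely observable.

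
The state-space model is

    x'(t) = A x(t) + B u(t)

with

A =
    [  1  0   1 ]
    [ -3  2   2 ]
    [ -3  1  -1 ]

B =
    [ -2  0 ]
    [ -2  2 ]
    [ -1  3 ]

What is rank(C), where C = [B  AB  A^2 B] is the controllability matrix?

AB = [[-3, 3], [0, 10], [5, -1]]
A^2B = [[2, 2], [19, 9], [4, 2]]
Controllability matrix C = [B  AB  A^2B] = [[-2, 0, -3, 3, 2, 2], [-2, 2, 0, 10, 19, 9], [-1, 3, 5, -1, 4, 2]]
Take the 3×3 submatrix of C formed by columns 1, 2, 3: [[-2, 0, -3], [-2, 2, 0], [-1, 3, 5]]. Its determinant is (-2)·(2·5 - 0·3) - 0·((-2)·5 - 0·(-1)) + (-3)·((-2)·3 - 2·(-1)) = (-2)·10 - 0·(-10) + (-3)·(-4) = -8 ≠ 0.
So rank(C) ≥ 3; since C has 3 rows, rank(C) = 3.
rank(C) = 3 = n, so the pair (A, B) is completely controllable.

3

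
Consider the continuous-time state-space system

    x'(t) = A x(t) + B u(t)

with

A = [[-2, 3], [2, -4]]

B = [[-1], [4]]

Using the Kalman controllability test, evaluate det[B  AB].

AB = [[14], [-18]]
Controllability matrix C = [B  AB] = [[-1, 14], [4, -18]]
det(C) = (-1)·(-18) - 14·4 = 18 - 56 = -38
Since det(C) ≠ 0, rank(C) = 2 and the system is completely controllable.

-38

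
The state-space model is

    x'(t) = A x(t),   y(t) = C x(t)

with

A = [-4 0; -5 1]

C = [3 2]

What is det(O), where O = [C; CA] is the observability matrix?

50

CA = [[-22, 2]]
Observability matrix O = [C; CA] = [[3, 2], [-22, 2]]
det(O) = 3·2 - 2·(-22) = 6 - (-44) = 50
Since det(O) ≠ 0, rank(O) = 2 and the system is completely observable.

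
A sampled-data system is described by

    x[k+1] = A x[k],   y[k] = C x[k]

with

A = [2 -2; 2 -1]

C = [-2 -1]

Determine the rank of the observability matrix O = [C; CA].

2

CA = [[-6, 5]]
Observability matrix O = [C; CA] = [[-2, -1], [-6, 5]]
det(O) = (-2)·5 - (-1)·(-6) = -10 - 6 = -16 ≠ 0, so rank(O) = 2.
rank(O) = 2 = n, so the pair (A, C) is completely observable.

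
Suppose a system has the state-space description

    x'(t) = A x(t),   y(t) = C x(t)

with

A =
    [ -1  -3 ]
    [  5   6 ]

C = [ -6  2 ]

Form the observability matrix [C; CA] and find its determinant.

-212

CA = [[16, 30]]
Observability matrix O = [C; CA] = [[-6, 2], [16, 30]]
det(O) = (-6)·30 - 2·16 = -180 - 32 = -212
Since det(O) ≠ 0, rank(O) = 2 and the system is completely observable.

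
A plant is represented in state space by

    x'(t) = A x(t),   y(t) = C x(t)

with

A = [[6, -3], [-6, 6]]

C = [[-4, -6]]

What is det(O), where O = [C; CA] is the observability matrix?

168

CA = [[12, -24]]
Observability matrix O = [C; CA] = [[-4, -6], [12, -24]]
det(O) = (-4)·(-24) - (-6)·12 = 96 - (-72) = 168
Since det(O) ≠ 0, rank(O) = 2 and the system is completely observable.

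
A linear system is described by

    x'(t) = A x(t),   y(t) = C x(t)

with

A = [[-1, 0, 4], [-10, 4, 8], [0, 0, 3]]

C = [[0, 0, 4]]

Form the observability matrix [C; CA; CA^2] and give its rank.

1

CA = [[0, 0, 12]]
CA^2 = [[0, 0, 36]]
Observability matrix O = [C; CA; CA^2] = [[0, 0, 4], [0, 0, 12], [0, 0, 36]]
Every row of O is a scalar multiple of row 1 = [0, 0, 4] (multipliers 1, 3, 9), so the rows span a one-dimensional space.
O ≠ 0, hence rank(O) = 1.
rank(O) = 1 < n = 3, so the pair (A, C) is not completely observable.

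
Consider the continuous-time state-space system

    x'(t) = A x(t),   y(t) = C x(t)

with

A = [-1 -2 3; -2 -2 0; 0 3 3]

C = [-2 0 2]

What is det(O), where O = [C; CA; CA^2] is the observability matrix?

224

CA = [[2, 10, 0]]
CA^2 = [[-22, -24, 6]]
Observability matrix O = [C; CA; CA^2] = [[-2, 0, 2], [2, 10, 0], [-22, -24, 6]]
Expanding along the first row, det(O) = (-2)·(10·6 - 0·(-24)) - 0·(2·6 - 0·(-22)) + 2·(2·(-24) - 10·(-22)) = (-2)·60 - 0·12 + 2·172 = 224
Since det(O) ≠ 0, rank(O) = 3 and the system is completely observable.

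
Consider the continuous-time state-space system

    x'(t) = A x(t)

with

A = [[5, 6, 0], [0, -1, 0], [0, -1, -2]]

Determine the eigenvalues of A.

-2, -1, 5

det(sI - A) = s^3 - (tr A)s^2 + (M11 + M22 + M33)s - det A, where Mii is the 2×2 principal minor of A obtained by deleting row i and column i.
tr A = 5 + (-1) + (-2) = 2; M11 = (-1)·(-2) - 0·(-1) = 2 - 0 = 2; M22 = 5·(-2) - 0·0 = -10 - 0 = -10; M33 = 5·(-1) - 6·0 = -5 - 0 = -5; sum of minors = -13.
det A = 5·((-1)·(-2) - 0·(-1)) - 6·(0·(-2) - 0·0) + 0·(0·(-1) - (-1)·0) = 5·2 - 6·0 + 0·0 = 10.
So p(s) = det(sI - A) = s^3 - 2s^2 - 13s - 10.
Rational-root test: any integer root divides -10. Testing small divisors, s = -1 works: p(-1) = -1 + (-2) + 13 + (-10) = 0, so (s + 1) is a factor.
Dividing, p(s) = (s + 1)(s^2 - 3s - 10).
Factor s^2 - 3s - 10: two numbers with sum 3 and product -10 are 5 and -2, so s^2 - 3s - 10 = (s - 5)(s + 2).
Hence p(s) = (s - 5) (s + 1) (s + 2), with roots -2, -1, 5.
At least one eigenvalue has non-negative real part, so the system is not asymptotically stable.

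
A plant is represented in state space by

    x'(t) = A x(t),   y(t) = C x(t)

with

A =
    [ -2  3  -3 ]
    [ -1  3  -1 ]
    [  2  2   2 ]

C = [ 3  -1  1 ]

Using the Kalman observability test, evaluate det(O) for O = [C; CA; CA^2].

-158

CA = [[-3, 8, -6]]
CA^2 = [[-14, 3, -11]]
Observability matrix O = [C; CA; CA^2] = [[3, -1, 1], [-3, 8, -6], [-14, 3, -11]]
Expanding along the first row, det(O) = 3·(8·(-11) - (-6)·3) - (-1)·((-3)·(-11) - (-6)·(-14)) + 1·((-3)·3 - 8·(-14)) = 3·(-70) - (-1)·(-51) + 1·103 = -158
Since det(O) ≠ 0, rank(O) = 3 and the system is completely observable.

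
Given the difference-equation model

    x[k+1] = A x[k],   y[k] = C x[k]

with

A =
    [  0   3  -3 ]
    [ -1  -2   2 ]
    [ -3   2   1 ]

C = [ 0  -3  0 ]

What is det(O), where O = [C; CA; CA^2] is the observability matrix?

CA = [[3, 6, -6]]
CA^2 = [[12, -15, -3]]
Observability matrix O = [C; CA; CA^2] = [[0, -3, 0], [3, 6, -6], [12, -15, -3]]
Expanding along the first row, det(O) = 0·(6·(-3) - (-6)·(-15)) - (-3)·(3·(-3) - (-6)·12) + 0·(3·(-15) - 6·12) = 0·(-108) - (-3)·63 + 0·(-117) = 189
Since det(O) ≠ 0, rank(O) = 3 and the system is completely observable.

189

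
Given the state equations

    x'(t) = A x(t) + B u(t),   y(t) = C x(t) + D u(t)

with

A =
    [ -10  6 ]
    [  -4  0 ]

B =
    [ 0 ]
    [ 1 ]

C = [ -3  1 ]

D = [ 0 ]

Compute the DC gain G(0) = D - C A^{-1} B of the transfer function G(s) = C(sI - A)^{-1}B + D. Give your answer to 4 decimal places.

G(0) = C(-A)^{-1}B + D = -C A^{-1} B + D.
det A = 24, so A^{-1} = (1/24)·adj(A) = [[0, -1/4], [1/6, -5/12]]
A^{-1} B = [-1/4, -5/12]^T
C A^{-1} B = 1/3
G(0) = D - C A^{-1} B = 0 - (1/3) = -1/3 ≈ -0.3333

-0.3333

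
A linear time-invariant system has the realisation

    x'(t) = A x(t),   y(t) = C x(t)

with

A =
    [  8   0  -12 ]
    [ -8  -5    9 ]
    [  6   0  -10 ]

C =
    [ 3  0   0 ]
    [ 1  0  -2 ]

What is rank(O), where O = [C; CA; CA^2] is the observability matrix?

CA = [[24, 0, -36], [-4, 0, 8]]
CA^2 = [[-24, 0, 72], [16, 0, -32]]
Observability matrix O = [C; CA; CA^2] = [[3, 0, 0], [1, 0, -2], [24, 0, -36], [-4, 0, 8], [-24, 0, 72], [16, 0, -32]]
Column 2 of O is identically zero, so rank(O) ≤ 2.
The 2×2 minor from rows 1, 2, columns 1, 3 is 3·(-2) - 0·1 = -6 - 0 = -6 ≠ 0, so rank(O) = 2.
rank(O) = 2 < n = 3, so the pair (A, C) is not completely observable.

2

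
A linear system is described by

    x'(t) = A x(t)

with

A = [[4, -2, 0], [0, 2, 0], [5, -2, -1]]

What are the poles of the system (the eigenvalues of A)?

-1, 2, 4

det(sI - A) = s^3 - (tr A)s^2 + (M11 + M22 + M33)s - det A, where Mii is the 2×2 principal minor of A obtained by deleting row i and column i.
tr A = 4 + 2 + (-1) = 5; M11 = 2·(-1) - 0·(-2) = -2 - 0 = -2; M22 = 4·(-1) - 0·5 = -4 - 0 = -4; M33 = 4·2 - (-2)·0 = 8 - 0 = 8; sum of minors = 2.
det A = 4·(2·(-1) - 0·(-2)) - (-2)·(0·(-1) - 0·5) + 0·(0·(-2) - 2·5) = 4·(-2) - (-2)·0 + 0·(-10) = -8.
So p(s) = det(sI - A) = s^3 - 5s^2 + 2s + 8.
Rational-root test: any integer root divides 8. Testing small divisors, s = -1 works: p(-1) = -1 + (-5) + (-2) + 8 = 0, so (s + 1) is a factor.
Dividing, p(s) = (s + 1)(s^2 - 6s + 8).
Factor s^2 - 6s + 8: two numbers with sum 6 and product 8 are 4 and 2, so s^2 - 6s + 8 = (s - 4)(s - 2).
Hence p(s) = (s - 4) (s - 2) (s + 1), with roots -1, 2, 4.
At least one eigenvalue has non-negative real part, so the system is not asymptotically stable.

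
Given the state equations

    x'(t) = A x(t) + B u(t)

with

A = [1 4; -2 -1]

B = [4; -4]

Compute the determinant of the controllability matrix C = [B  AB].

-64

AB = [[-12], [-4]]
Controllability matrix C = [B  AB] = [[4, -12], [-4, -4]]
det(C) = 4·(-4) - (-12)·(-4) = -16 - 48 = -64
Since det(C) ≠ 0, rank(C) = 2 and the system is completely controllable.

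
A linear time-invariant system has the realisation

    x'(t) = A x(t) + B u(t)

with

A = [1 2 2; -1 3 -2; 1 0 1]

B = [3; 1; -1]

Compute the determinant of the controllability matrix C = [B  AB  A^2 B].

AB = [[3], [2], [2]]
A^2B = [[11], [-1], [5]]
Controllability matrix C = [B  AB  A^2B] = [[3, 3, 11], [1, 2, -1], [-1, 2, 5]]
Expanding along the first row, det(C) = 3·(2·5 - (-1)·2) - 3·(1·5 - (-1)·(-1)) + 11·(1·2 - 2·(-1)) = 3·12 - 3·4 + 11·4 = 68
Since det(C) ≠ 0, rank(C) = 3 and the system is completely controllable.

68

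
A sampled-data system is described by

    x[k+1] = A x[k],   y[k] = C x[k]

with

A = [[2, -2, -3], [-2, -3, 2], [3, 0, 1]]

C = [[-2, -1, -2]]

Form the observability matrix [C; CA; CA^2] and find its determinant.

-1268

CA = [[-8, 7, 2]]
CA^2 = [[-24, -5, 40]]
Observability matrix O = [C; CA; CA^2] = [[-2, -1, -2], [-8, 7, 2], [-24, -5, 40]]
Expanding along the first row, det(O) = (-2)·(7·40 - 2·(-5)) - (-1)·((-8)·40 - 2·(-24)) + (-2)·((-8)·(-5) - 7·(-24)) = (-2)·290 - (-1)·(-272) + (-2)·208 = -1268
Since det(O) ≠ 0, rank(O) = 3 and the system is completely observable.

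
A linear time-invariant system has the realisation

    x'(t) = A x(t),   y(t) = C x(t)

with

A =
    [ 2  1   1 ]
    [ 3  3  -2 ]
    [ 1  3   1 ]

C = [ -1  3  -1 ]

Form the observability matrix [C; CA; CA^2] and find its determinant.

CA = [[6, 5, -8]]
CA^2 = [[19, -3, -12]]
Observability matrix O = [C; CA; CA^2] = [[-1, 3, -1], [6, 5, -8], [19, -3, -12]]
Expanding along the first row, det(O) = (-1)·(5·(-12) - (-8)·(-3)) - 3·(6·(-12) - (-8)·19) + (-1)·(6·(-3) - 5·19) = (-1)·(-84) - 3·80 + (-1)·(-113) = -43
Since det(O) ≠ 0, rank(O) = 3 and the system is completely observable.

-43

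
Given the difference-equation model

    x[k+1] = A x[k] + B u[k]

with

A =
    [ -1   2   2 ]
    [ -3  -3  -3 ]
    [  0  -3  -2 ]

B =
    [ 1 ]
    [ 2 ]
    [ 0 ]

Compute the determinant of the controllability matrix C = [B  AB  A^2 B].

AB = [[3], [-9], [-6]]
A^2B = [[-33], [36], [39]]
Controllability matrix C = [B  AB  A^2B] = [[1, 3, -33], [2, -9, 36], [0, -6, 39]]
Expanding along the first row, det(C) = 1·((-9)·39 - 36·(-6)) - 3·(2·39 - 36·0) + (-33)·(2·(-6) - (-9)·0) = 1·(-135) - 3·78 + (-33)·(-12) = 27
Since det(C) ≠ 0, rank(C) = 3 and the system is completely controllable.

27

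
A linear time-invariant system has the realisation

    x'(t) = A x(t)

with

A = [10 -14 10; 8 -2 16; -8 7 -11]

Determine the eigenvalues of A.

-6, -2, 5

det(sI - A) = s^3 - (tr A)s^2 + (M11 + M22 + M33)s - det A, where Mii is the 2×2 principal minor of A obtained by deleting row i and column i.
tr A = 10 + (-2) + (-11) = -3; M11 = (-2)·(-11) - 16·7 = 22 - 112 = -90; M22 = 10·(-11) - 10·(-8) = -110 - (-80) = -30; M33 = 10·(-2) - (-14)·8 = -20 - (-112) = 92; sum of minors = -28.
det A = 10·((-2)·(-11) - 16·7) - (-14)·(8·(-11) - 16·(-8)) + 10·(8·7 - (-2)·(-8)) = 10·(-90) - (-14)·40 + 10·40 = 60.
So p(s) = det(sI - A) = s^3 + 3s^2 - 28s - 60.
Rational-root test: any integer root divides -60. Testing small divisors, s = -2 works: p(-2) = -8 + 12 + 56 + (-60) = 0, so (s + 2) is a factor.
Dividing, p(s) = (s + 2)(s^2 + s - 30).
Factor s^2 + s - 30: two numbers with sum -1 and product -30 are 5 and -6, so s^2 + s - 30 = (s - 5)(s + 6).
Hence p(s) = (s - 5) (s + 2) (s + 6), with roots -6, -2, 5.
At least one eigenvalue has non-negative real part, so the system is not asymptotically stable.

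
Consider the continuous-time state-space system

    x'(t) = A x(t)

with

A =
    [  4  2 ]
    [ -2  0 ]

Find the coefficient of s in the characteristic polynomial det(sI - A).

For a 2×2 matrix, det(sI - A) = s^2 - (tr A)s + det A.
tr A = 4, det A = 4.
So p(s) = s^2 - 4s + 4.
The coefficient of s is -4.

-4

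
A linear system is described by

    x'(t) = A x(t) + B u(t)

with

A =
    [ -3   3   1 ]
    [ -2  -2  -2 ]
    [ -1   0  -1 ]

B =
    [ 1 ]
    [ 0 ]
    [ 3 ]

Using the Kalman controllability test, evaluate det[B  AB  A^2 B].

-608

AB = [[0], [-8], [-4]]
A^2B = [[-28], [24], [4]]
Controllability matrix C = [B  AB  A^2B] = [[1, 0, -28], [0, -8, 24], [3, -4, 4]]
Expanding along the first row, det(C) = 1·((-8)·4 - 24·(-4)) - 0·(0·4 - 24·3) + (-28)·(0·(-4) - (-8)·3) = 1·64 - 0·(-72) + (-28)·24 = -608
Since det(C) ≠ 0, rank(C) = 3 and the system is completely controllable.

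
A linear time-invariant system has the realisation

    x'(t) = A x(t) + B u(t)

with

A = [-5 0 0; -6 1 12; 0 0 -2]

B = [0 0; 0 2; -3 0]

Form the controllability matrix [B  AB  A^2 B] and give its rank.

2

AB = [[0, 0], [-36, 2], [6, 0]]
A^2B = [[0, 0], [36, 2], [-12, 0]]
Controllability matrix C = [B  AB  A^2B] = [[0, 0, 0, 0, 0, 0], [0, 2, -36, 2, 36, 2], [-3, 0, 6, 0, -12, 0]]
Row 1 of C is identically zero, so rank(C) ≤ 2.
The 2×2 minor from rows 2, 3, columns 1, 2 is 0·0 - 2·(-3) = 0 - (-6) = 6 ≠ 0, so rank(C) = 2.
rank(C) = 2 < n = 3, so the pair (A, B) is not completely controllable.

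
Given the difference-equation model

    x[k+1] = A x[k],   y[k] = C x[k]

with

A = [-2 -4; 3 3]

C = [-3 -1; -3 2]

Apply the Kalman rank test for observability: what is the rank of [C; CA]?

2

CA = [[3, 9], [12, 18]]
Observability matrix O = [C; CA] = [[-3, -1], [-3, 2], [3, 9], [12, 18]]
Take the 2×2 submatrix of O formed by rows 1, 2: [[-3, -1], [-3, 2]]. Its determinant is (-3)·2 - (-1)·(-3) = -6 - 3 = -9 ≠ 0.
So rank(O) ≥ 2; since O has 2 columns, rank(O) = 2.
rank(O) = 2 = n, so the pair (A, C) is completely observable.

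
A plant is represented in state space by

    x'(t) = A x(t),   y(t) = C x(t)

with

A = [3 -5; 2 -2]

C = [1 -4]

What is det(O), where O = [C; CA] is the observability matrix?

CA = [[-5, 3]]
Observability matrix O = [C; CA] = [[1, -4], [-5, 3]]
det(O) = 1·3 - (-4)·(-5) = 3 - 20 = -17
Since det(O) ≠ 0, rank(O) = 2 and the system is completely observable.

-17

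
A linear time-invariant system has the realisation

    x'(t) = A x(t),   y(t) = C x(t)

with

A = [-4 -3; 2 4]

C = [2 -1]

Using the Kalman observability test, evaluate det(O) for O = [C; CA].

-30

CA = [[-10, -10]]
Observability matrix O = [C; CA] = [[2, -1], [-10, -10]]
det(O) = 2·(-10) - (-1)·(-10) = -20 - 10 = -30
Since det(O) ≠ 0, rank(O) = 2 and the system is completely observable.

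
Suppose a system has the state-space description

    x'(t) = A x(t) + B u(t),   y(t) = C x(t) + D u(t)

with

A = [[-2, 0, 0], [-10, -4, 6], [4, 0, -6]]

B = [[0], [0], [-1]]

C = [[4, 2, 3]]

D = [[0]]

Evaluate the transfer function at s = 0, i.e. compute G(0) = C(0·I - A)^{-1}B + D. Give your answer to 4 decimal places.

-1.0000

G(0) = C(-A)^{-1}B + D = -C A^{-1} B + D.
det A = -48, so A^{-1} = (1/-48)·adj(A) = [[-1/2, 0, 0], [3/4, -1/4, -1/4], [-1/3, 0, -1/6]]
A^{-1} B = [0, 1/4, 1/6]^T
C A^{-1} B = 1
G(0) = D - C A^{-1} B = 0 - (1) = -1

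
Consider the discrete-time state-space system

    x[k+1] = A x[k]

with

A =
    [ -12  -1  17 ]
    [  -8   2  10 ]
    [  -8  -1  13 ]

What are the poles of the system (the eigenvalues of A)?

det(zI - A) = z^3 - (tr A)z^2 + (M11 + M22 + M33)z - det A, where Mii is the 2×2 principal minor of A obtained by deleting row i and column i.
tr A = (-12) + 2 + 13 = 3; M11 = 2·13 - 10·(-1) = 26 - (-10) = 36; M22 = (-12)·13 - 17·(-8) = -156 - (-136) = -20; M33 = (-12)·2 - (-1)·(-8) = -24 - 8 = -32; sum of minors = -16.
det A = (-12)·(2·13 - 10·(-1)) - (-1)·((-8)·13 - 10·(-8)) + 17·((-8)·(-1) - 2·(-8)) = (-12)·36 - (-1)·(-24) + 17·24 = -48.
So p(z) = det(zI - A) = z^3 - 3z^2 - 16z + 48.
Rational-root test: any integer root divides 48. Testing small divisors, z = 3 works: p(3) = 27 + (-27) + (-48) + 48 = 0, so (z - 3) is a factor.
Dividing, p(z) = (z - 3)(z^2 - 16).
Factor z^2 - 16: two numbers with sum 0 and product -16 are 4 and -4, so z^2 - 16 = (z - 4)(z + 4).
Hence p(z) = (z - 4) (z - 3) (z + 4), with roots -4, 3, 4.

-4, 3, 4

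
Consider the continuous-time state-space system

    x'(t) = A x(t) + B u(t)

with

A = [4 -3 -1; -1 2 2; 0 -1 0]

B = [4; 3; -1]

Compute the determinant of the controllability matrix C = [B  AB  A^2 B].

-371

AB = [[8], [0], [-3]]
A^2B = [[35], [-14], [0]]
Controllability matrix C = [B  AB  A^2B] = [[4, 8, 35], [3, 0, -14], [-1, -3, 0]]
Expanding along the first row, det(C) = 4·(0·0 - (-14)·(-3)) - 8·(3·0 - (-14)·(-1)) + 35·(3·(-3) - 0·(-1)) = 4·(-42) - 8·(-14) + 35·(-9) = -371
Since det(C) ≠ 0, rank(C) = 3 and the system is completely controllable.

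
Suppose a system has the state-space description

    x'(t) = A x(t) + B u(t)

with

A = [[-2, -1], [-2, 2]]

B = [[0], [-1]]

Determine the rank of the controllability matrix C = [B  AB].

AB = [[1], [-2]]
Controllability matrix C = [B  AB] = [[0, 1], [-1, -2]]
det(C) = 0·(-2) - 1·(-1) = 0 - (-1) = 1 ≠ 0, so rank(C) = 2.
rank(C) = 2 = n, so the pair (A, B) is completely controllable.

2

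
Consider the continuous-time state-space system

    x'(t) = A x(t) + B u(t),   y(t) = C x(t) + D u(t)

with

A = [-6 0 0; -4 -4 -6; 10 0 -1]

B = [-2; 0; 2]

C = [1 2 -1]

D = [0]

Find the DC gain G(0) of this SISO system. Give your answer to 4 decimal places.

5.6667

G(0) = C(-A)^{-1}B + D = -C A^{-1} B + D.
det A = -24, so A^{-1} = (1/-24)·adj(A) = [[-1/6, 0, 0], [8/3, -1/4, 3/2], [-5/3, 0, -1]]
A^{-1} B = [1/3, -7/3, 4/3]^T
C A^{-1} B = -17/3
G(0) = D - C A^{-1} B = 0 - (-17/3) = 17/3 ≈ 5.6667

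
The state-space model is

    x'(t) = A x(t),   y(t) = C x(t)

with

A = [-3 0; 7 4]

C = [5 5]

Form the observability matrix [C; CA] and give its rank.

CA = [[20, 20]]
Observability matrix O = [C; CA] = [[5, 5], [20, 20]]
Every row of O is a scalar multiple of row 1 = [5, 5] (multipliers 1, 4), so the rows span a one-dimensional space.
O ≠ 0, hence rank(O) = 1.
rank(O) = 1 < n = 2, so the pair (A, C) is not completely observable.

1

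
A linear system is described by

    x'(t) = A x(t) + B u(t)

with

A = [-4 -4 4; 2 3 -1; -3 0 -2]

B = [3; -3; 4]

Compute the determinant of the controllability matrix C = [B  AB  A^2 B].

AB = [[16], [-7], [-17]]
A^2B = [[-104], [28], [-14]]
Controllability matrix C = [B  AB  A^2B] = [[3, 16, -104], [-3, -7, 28], [4, -17, -14]]
Expanding along the first row, det(C) = 3·((-7)·(-14) - 28·(-17)) - 16·((-3)·(-14) - 28·4) + (-104)·((-3)·(-17) - (-7)·4) = 3·574 - 16·(-70) + (-104)·79 = -5374
Since det(C) ≠ 0, rank(C) = 3 and the system is completely controllable.

-5374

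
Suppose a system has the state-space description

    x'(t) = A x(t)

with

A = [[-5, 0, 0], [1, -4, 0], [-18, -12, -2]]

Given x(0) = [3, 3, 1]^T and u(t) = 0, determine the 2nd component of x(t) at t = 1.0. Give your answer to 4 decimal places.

0.0897

det(sI - A) = s^3 - (tr A)s^2 + (M11 + M22 + M33)s - det A, where Mii is the 2×2 principal minor of A obtained by deleting row i and column i.
tr A = (-5) + (-4) + (-2) = -11; M11 = (-4)·(-2) - 0·(-12) = 8 - 0 = 8; M22 = (-5)·(-2) - 0·(-18) = 10 - 0 = 10; M33 = (-5)·(-4) - 0·1 = 20 - 0 = 20; sum of minors = 38.
det A = (-5)·((-4)·(-2) - 0·(-12)) - 0·(1·(-2) - 0·(-18)) + 0·(1·(-12) - (-4)·(-18)) = (-5)·8 - 0·(-2) + 0·(-84) = -40.
So p(s) = det(sI - A) = s^3 + 11s^2 + 38s + 40.
Rational-root test: any integer root divides 40. Testing small divisors, s = -2 works: p(-2) = -8 + 44 + (-76) + 40 = 0, so (s + 2) is a factor.
Dividing, p(s) = (s + 2)(s^2 + 9s + 20).
Factor s^2 + 9s + 20: two numbers with sum -9 and product 20 are -4 and -5, so s^2 + 9s + 20 = (s + 4)(s + 5).
Hence p(s) = (s + 2) (s + 4) (s + 5), with roots -5, -4, -2.
The eigenvalues -5, -4, -2 are distinct and real, so A is diagonalisable and x(t) = e^{At} x(0) = V diag(e^{λ_i t}) V^{-1} x(0), where the columns of V are the eigenvectors.
λ = -5: A - (-5)I = [[0, 0, 0], [1, 1, 0], [-18, -12, 3]]. v must be orthogonal to every row; (row 2) × (row 3) = [3, -3, 6], so take v_1 = [1, -1, 2]^T.
λ = -4: A - (-4)I = [[-1, 0, 0], [1, 0, 0], [-18, -12, 2]]. v must be orthogonal to every row; (row 1) × (row 3) = [0, 2, 12], so take v_2 = [0, 1, 6]^T.
λ = -2: A - (-2)I = [[-3, 0, 0], [1, -2, 0], [-18, -12, 0]]. v must be orthogonal to every row; (row 1) × (row 2) = [0, 0, 6], so take v_3 = [0, 0, 1]^T.
V = [v_1 v_2 v_3] = [[1, 0, 0], [-1, 1, 0], [2, 6, 1]] has det V = 1, so V^{-1} = adj(V)/det V = [[1, 0, 0], [1, 1, 0], [-8, -6, 1]].
Modal coordinates z(0) = V^{-1} x(0): 1·3 + 0·3 + 0·1 = 3; 1·3 + 1·3 + 0·1 = 6; (-8)·3 + (-6)·3 + 1·1 = -41; so z(0) = [3, 6, -41]^T.
x_2(t) = Σ_i (v_i)_2 · z_i(0) · e^{λ_i t} (row 2 of V times the modal terms).
x_2(1.0) = (-1)·3·e^{-5·1.0} + 1·6·e^{-4·1.0} + 0·(-41)·e^{-2·1.0} = (-3)·0.006738 + 6·0.018316 + 0·0.135335 = 0.0897.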